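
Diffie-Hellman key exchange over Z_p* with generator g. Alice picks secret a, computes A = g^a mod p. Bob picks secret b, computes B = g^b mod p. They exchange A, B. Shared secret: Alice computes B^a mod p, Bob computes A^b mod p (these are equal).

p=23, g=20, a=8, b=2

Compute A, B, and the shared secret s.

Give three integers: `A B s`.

Answer: 6 9 13

Derivation:
A = 20^8 mod 23  (bits of 8 = 1000)
  bit 0 = 1: r = r^2 * 20 mod 23 = 1^2 * 20 = 1*20 = 20
  bit 1 = 0: r = r^2 mod 23 = 20^2 = 9
  bit 2 = 0: r = r^2 mod 23 = 9^2 = 12
  bit 3 = 0: r = r^2 mod 23 = 12^2 = 6
  -> A = 6
B = 20^2 mod 23  (bits of 2 = 10)
  bit 0 = 1: r = r^2 * 20 mod 23 = 1^2 * 20 = 1*20 = 20
  bit 1 = 0: r = r^2 mod 23 = 20^2 = 9
  -> B = 9
s = B^a = 9^8 mod 23  (bits of 8 = 1000)
  bit 0 = 1: r = r^2 * 9 mod 23 = 1^2 * 9 = 1*9 = 9
  bit 1 = 0: r = r^2 mod 23 = 9^2 = 12
  bit 2 = 0: r = r^2 mod 23 = 12^2 = 6
  bit 3 = 0: r = r^2 mod 23 = 6^2 = 13
  -> s = B^a = 13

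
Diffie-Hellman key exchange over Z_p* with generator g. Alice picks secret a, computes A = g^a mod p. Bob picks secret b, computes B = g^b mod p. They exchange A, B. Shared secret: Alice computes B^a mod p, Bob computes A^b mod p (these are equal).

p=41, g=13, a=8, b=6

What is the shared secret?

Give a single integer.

Answer: 10

Derivation:
A = 13^8 mod 41  (bits of 8 = 1000)
  bit 0 = 1: r = r^2 * 13 mod 41 = 1^2 * 13 = 1*13 = 13
  bit 1 = 0: r = r^2 mod 41 = 13^2 = 5
  bit 2 = 0: r = r^2 mod 41 = 5^2 = 25
  bit 3 = 0: r = r^2 mod 41 = 25^2 = 10
  -> A = 10
B = 13^6 mod 41  (bits of 6 = 110)
  bit 0 = 1: r = r^2 * 13 mod 41 = 1^2 * 13 = 1*13 = 13
  bit 1 = 1: r = r^2 * 13 mod 41 = 13^2 * 13 = 5*13 = 24
  bit 2 = 0: r = r^2 mod 41 = 24^2 = 2
  -> B = 2
s = B^a = 2^8 mod 41  (bits of 8 = 1000)
  bit 0 = 1: r = r^2 * 2 mod 41 = 1^2 * 2 = 1*2 = 2
  bit 1 = 0: r = r^2 mod 41 = 2^2 = 4
  bit 2 = 0: r = r^2 mod 41 = 4^2 = 16
  bit 3 = 0: r = r^2 mod 41 = 16^2 = 10
  -> s = B^a = 10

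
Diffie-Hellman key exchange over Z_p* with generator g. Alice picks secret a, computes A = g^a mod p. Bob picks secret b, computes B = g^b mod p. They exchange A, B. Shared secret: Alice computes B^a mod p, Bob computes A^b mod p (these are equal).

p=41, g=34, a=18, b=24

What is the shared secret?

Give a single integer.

Answer: 10

Derivation:
A = 34^18 mod 41  (bits of 18 = 10010)
  bit 0 = 1: r = r^2 * 34 mod 41 = 1^2 * 34 = 1*34 = 34
  bit 1 = 0: r = r^2 mod 41 = 34^2 = 8
  bit 2 = 0: r = r^2 mod 41 = 8^2 = 23
  bit 3 = 1: r = r^2 * 34 mod 41 = 23^2 * 34 = 37*34 = 28
  bit 4 = 0: r = r^2 mod 41 = 28^2 = 5
  -> A = 5
B = 34^24 mod 41  (bits of 24 = 11000)
  bit 0 = 1: r = r^2 * 34 mod 41 = 1^2 * 34 = 1*34 = 34
  bit 1 = 1: r = r^2 * 34 mod 41 = 34^2 * 34 = 8*34 = 26
  bit 2 = 0: r = r^2 mod 41 = 26^2 = 20
  bit 3 = 0: r = r^2 mod 41 = 20^2 = 31
  bit 4 = 0: r = r^2 mod 41 = 31^2 = 18
  -> B = 18
s = B^a = 18^18 mod 41  (bits of 18 = 10010)
  bit 0 = 1: r = r^2 * 18 mod 41 = 1^2 * 18 = 1*18 = 18
  bit 1 = 0: r = r^2 mod 41 = 18^2 = 37
  bit 2 = 0: r = r^2 mod 41 = 37^2 = 16
  bit 3 = 1: r = r^2 * 18 mod 41 = 16^2 * 18 = 10*18 = 16
  bit 4 = 0: r = r^2 mod 41 = 16^2 = 10
  -> s = B^a = 10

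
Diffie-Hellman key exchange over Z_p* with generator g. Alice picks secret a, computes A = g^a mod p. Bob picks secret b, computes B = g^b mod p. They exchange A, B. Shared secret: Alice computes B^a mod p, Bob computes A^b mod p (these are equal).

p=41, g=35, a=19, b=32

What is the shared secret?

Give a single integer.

Answer: 10

Derivation:
A = 35^19 mod 41  (bits of 19 = 10011)
  bit 0 = 1: r = r^2 * 35 mod 41 = 1^2 * 35 = 1*35 = 35
  bit 1 = 0: r = r^2 mod 41 = 35^2 = 36
  bit 2 = 0: r = r^2 mod 41 = 36^2 = 25
  bit 3 = 1: r = r^2 * 35 mod 41 = 25^2 * 35 = 10*35 = 22
  bit 4 = 1: r = r^2 * 35 mod 41 = 22^2 * 35 = 33*35 = 7
  -> A = 7
B = 35^32 mod 41  (bits of 32 = 100000)
  bit 0 = 1: r = r^2 * 35 mod 41 = 1^2 * 35 = 1*35 = 35
  bit 1 = 0: r = r^2 mod 41 = 35^2 = 36
  bit 2 = 0: r = r^2 mod 41 = 36^2 = 25
  bit 3 = 0: r = r^2 mod 41 = 25^2 = 10
  bit 4 = 0: r = r^2 mod 41 = 10^2 = 18
  bit 5 = 0: r = r^2 mod 41 = 18^2 = 37
  -> B = 37
s = B^a = 37^19 mod 41  (bits of 19 = 10011)
  bit 0 = 1: r = r^2 * 37 mod 41 = 1^2 * 37 = 1*37 = 37
  bit 1 = 0: r = r^2 mod 41 = 37^2 = 16
  bit 2 = 0: r = r^2 mod 41 = 16^2 = 10
  bit 3 = 1: r = r^2 * 37 mod 41 = 10^2 * 37 = 18*37 = 10
  bit 4 = 1: r = r^2 * 37 mod 41 = 10^2 * 37 = 18*37 = 10
  -> s = B^a = 10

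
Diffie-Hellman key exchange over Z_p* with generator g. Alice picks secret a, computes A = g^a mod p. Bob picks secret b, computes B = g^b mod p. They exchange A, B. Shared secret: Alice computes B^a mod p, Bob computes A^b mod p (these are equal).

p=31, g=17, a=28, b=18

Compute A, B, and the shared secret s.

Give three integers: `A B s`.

Answer: 28 16 4

Derivation:
A = 17^28 mod 31  (bits of 28 = 11100)
  bit 0 = 1: r = r^2 * 17 mod 31 = 1^2 * 17 = 1*17 = 17
  bit 1 = 1: r = r^2 * 17 mod 31 = 17^2 * 17 = 10*17 = 15
  bit 2 = 1: r = r^2 * 17 mod 31 = 15^2 * 17 = 8*17 = 12
  bit 3 = 0: r = r^2 mod 31 = 12^2 = 20
  bit 4 = 0: r = r^2 mod 31 = 20^2 = 28
  -> A = 28
B = 17^18 mod 31  (bits of 18 = 10010)
  bit 0 = 1: r = r^2 * 17 mod 31 = 1^2 * 17 = 1*17 = 17
  bit 1 = 0: r = r^2 mod 31 = 17^2 = 10
  bit 2 = 0: r = r^2 mod 31 = 10^2 = 7
  bit 3 = 1: r = r^2 * 17 mod 31 = 7^2 * 17 = 18*17 = 27
  bit 4 = 0: r = r^2 mod 31 = 27^2 = 16
  -> B = 16
s = B^a = 16^28 mod 31  (bits of 28 = 11100)
  bit 0 = 1: r = r^2 * 16 mod 31 = 1^2 * 16 = 1*16 = 16
  bit 1 = 1: r = r^2 * 16 mod 31 = 16^2 * 16 = 8*16 = 4
  bit 2 = 1: r = r^2 * 16 mod 31 = 4^2 * 16 = 16*16 = 8
  bit 3 = 0: r = r^2 mod 31 = 8^2 = 2
  bit 4 = 0: r = r^2 mod 31 = 2^2 = 4
  -> s = B^a = 4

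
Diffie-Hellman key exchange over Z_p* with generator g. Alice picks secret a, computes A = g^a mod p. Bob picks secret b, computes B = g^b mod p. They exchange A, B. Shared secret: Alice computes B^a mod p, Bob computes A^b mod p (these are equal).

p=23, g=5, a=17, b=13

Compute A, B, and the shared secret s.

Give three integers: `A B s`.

Answer: 15 21 5

Derivation:
A = 5^17 mod 23  (bits of 17 = 10001)
  bit 0 = 1: r = r^2 * 5 mod 23 = 1^2 * 5 = 1*5 = 5
  bit 1 = 0: r = r^2 mod 23 = 5^2 = 2
  bit 2 = 0: r = r^2 mod 23 = 2^2 = 4
  bit 3 = 0: r = r^2 mod 23 = 4^2 = 16
  bit 4 = 1: r = r^2 * 5 mod 23 = 16^2 * 5 = 3*5 = 15
  -> A = 15
B = 5^13 mod 23  (bits of 13 = 1101)
  bit 0 = 1: r = r^2 * 5 mod 23 = 1^2 * 5 = 1*5 = 5
  bit 1 = 1: r = r^2 * 5 mod 23 = 5^2 * 5 = 2*5 = 10
  bit 2 = 0: r = r^2 mod 23 = 10^2 = 8
  bit 3 = 1: r = r^2 * 5 mod 23 = 8^2 * 5 = 18*5 = 21
  -> B = 21
s = B^a = 21^17 mod 23  (bits of 17 = 10001)
  bit 0 = 1: r = r^2 * 21 mod 23 = 1^2 * 21 = 1*21 = 21
  bit 1 = 0: r = r^2 mod 23 = 21^2 = 4
  bit 2 = 0: r = r^2 mod 23 = 4^2 = 16
  bit 3 = 0: r = r^2 mod 23 = 16^2 = 3
  bit 4 = 1: r = r^2 * 21 mod 23 = 3^2 * 21 = 9*21 = 5
  -> s = B^a = 5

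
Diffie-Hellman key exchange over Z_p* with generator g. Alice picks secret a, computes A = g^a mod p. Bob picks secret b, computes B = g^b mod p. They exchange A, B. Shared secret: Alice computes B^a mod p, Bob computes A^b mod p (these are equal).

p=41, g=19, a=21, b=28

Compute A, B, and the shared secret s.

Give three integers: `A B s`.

Answer: 22 4 4

Derivation:
A = 19^21 mod 41  (bits of 21 = 10101)
  bit 0 = 1: r = r^2 * 19 mod 41 = 1^2 * 19 = 1*19 = 19
  bit 1 = 0: r = r^2 mod 41 = 19^2 = 33
  bit 2 = 1: r = r^2 * 19 mod 41 = 33^2 * 19 = 23*19 = 27
  bit 3 = 0: r = r^2 mod 41 = 27^2 = 32
  bit 4 = 1: r = r^2 * 19 mod 41 = 32^2 * 19 = 40*19 = 22
  -> A = 22
B = 19^28 mod 41  (bits of 28 = 11100)
  bit 0 = 1: r = r^2 * 19 mod 41 = 1^2 * 19 = 1*19 = 19
  bit 1 = 1: r = r^2 * 19 mod 41 = 19^2 * 19 = 33*19 = 12
  bit 2 = 1: r = r^2 * 19 mod 41 = 12^2 * 19 = 21*19 = 30
  bit 3 = 0: r = r^2 mod 41 = 30^2 = 39
  bit 4 = 0: r = r^2 mod 41 = 39^2 = 4
  -> B = 4
s = B^a = 4^21 mod 41  (bits of 21 = 10101)
  bit 0 = 1: r = r^2 * 4 mod 41 = 1^2 * 4 = 1*4 = 4
  bit 1 = 0: r = r^2 mod 41 = 4^2 = 16
  bit 2 = 1: r = r^2 * 4 mod 41 = 16^2 * 4 = 10*4 = 40
  bit 3 = 0: r = r^2 mod 41 = 40^2 = 1
  bit 4 = 1: r = r^2 * 4 mod 41 = 1^2 * 4 = 1*4 = 4
  -> s = B^a = 4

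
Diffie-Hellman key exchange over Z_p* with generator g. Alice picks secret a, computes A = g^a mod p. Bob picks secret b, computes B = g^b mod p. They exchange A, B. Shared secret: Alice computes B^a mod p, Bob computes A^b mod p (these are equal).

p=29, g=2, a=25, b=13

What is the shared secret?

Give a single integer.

Answer: 21

Derivation:
A = 2^25 mod 29  (bits of 25 = 11001)
  bit 0 = 1: r = r^2 * 2 mod 29 = 1^2 * 2 = 1*2 = 2
  bit 1 = 1: r = r^2 * 2 mod 29 = 2^2 * 2 = 4*2 = 8
  bit 2 = 0: r = r^2 mod 29 = 8^2 = 6
  bit 3 = 0: r = r^2 mod 29 = 6^2 = 7
  bit 4 = 1: r = r^2 * 2 mod 29 = 7^2 * 2 = 20*2 = 11
  -> A = 11
B = 2^13 mod 29  (bits of 13 = 1101)
  bit 0 = 1: r = r^2 * 2 mod 29 = 1^2 * 2 = 1*2 = 2
  bit 1 = 1: r = r^2 * 2 mod 29 = 2^2 * 2 = 4*2 = 8
  bit 2 = 0: r = r^2 mod 29 = 8^2 = 6
  bit 3 = 1: r = r^2 * 2 mod 29 = 6^2 * 2 = 7*2 = 14
  -> B = 14
s = B^a = 14^25 mod 29  (bits of 25 = 11001)
  bit 0 = 1: r = r^2 * 14 mod 29 = 1^2 * 14 = 1*14 = 14
  bit 1 = 1: r = r^2 * 14 mod 29 = 14^2 * 14 = 22*14 = 18
  bit 2 = 0: r = r^2 mod 29 = 18^2 = 5
  bit 3 = 0: r = r^2 mod 29 = 5^2 = 25
  bit 4 = 1: r = r^2 * 14 mod 29 = 25^2 * 14 = 16*14 = 21
  -> s = B^a = 21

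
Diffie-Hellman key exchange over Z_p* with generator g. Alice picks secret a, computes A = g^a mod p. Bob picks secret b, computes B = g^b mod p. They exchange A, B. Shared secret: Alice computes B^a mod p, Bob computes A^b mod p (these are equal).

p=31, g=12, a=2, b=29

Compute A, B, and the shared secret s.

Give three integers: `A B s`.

Answer: 20 13 14

Derivation:
A = 12^2 mod 31  (bits of 2 = 10)
  bit 0 = 1: r = r^2 * 12 mod 31 = 1^2 * 12 = 1*12 = 12
  bit 1 = 0: r = r^2 mod 31 = 12^2 = 20
  -> A = 20
B = 12^29 mod 31  (bits of 29 = 11101)
  bit 0 = 1: r = r^2 * 12 mod 31 = 1^2 * 12 = 1*12 = 12
  bit 1 = 1: r = r^2 * 12 mod 31 = 12^2 * 12 = 20*12 = 23
  bit 2 = 1: r = r^2 * 12 mod 31 = 23^2 * 12 = 2*12 = 24
  bit 3 = 0: r = r^2 mod 31 = 24^2 = 18
  bit 4 = 1: r = r^2 * 12 mod 31 = 18^2 * 12 = 14*12 = 13
  -> B = 13
s = B^a = 13^2 mod 31  (bits of 2 = 10)
  bit 0 = 1: r = r^2 * 13 mod 31 = 1^2 * 13 = 1*13 = 13
  bit 1 = 0: r = r^2 mod 31 = 13^2 = 14
  -> s = B^a = 14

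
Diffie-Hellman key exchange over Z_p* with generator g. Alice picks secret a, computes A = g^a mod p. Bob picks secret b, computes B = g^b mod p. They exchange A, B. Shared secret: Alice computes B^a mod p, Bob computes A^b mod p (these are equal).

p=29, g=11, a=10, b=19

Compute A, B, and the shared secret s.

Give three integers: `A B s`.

Answer: 22 15 13

Derivation:
A = 11^10 mod 29  (bits of 10 = 1010)
  bit 0 = 1: r = r^2 * 11 mod 29 = 1^2 * 11 = 1*11 = 11
  bit 1 = 0: r = r^2 mod 29 = 11^2 = 5
  bit 2 = 1: r = r^2 * 11 mod 29 = 5^2 * 11 = 25*11 = 14
  bit 3 = 0: r = r^2 mod 29 = 14^2 = 22
  -> A = 22
B = 11^19 mod 29  (bits of 19 = 10011)
  bit 0 = 1: r = r^2 * 11 mod 29 = 1^2 * 11 = 1*11 = 11
  bit 1 = 0: r = r^2 mod 29 = 11^2 = 5
  bit 2 = 0: r = r^2 mod 29 = 5^2 = 25
  bit 3 = 1: r = r^2 * 11 mod 29 = 25^2 * 11 = 16*11 = 2
  bit 4 = 1: r = r^2 * 11 mod 29 = 2^2 * 11 = 4*11 = 15
  -> B = 15
s = B^a = 15^10 mod 29  (bits of 10 = 1010)
  bit 0 = 1: r = r^2 * 15 mod 29 = 1^2 * 15 = 1*15 = 15
  bit 1 = 0: r = r^2 mod 29 = 15^2 = 22
  bit 2 = 1: r = r^2 * 15 mod 29 = 22^2 * 15 = 20*15 = 10
  bit 3 = 0: r = r^2 mod 29 = 10^2 = 13
  -> s = B^a = 13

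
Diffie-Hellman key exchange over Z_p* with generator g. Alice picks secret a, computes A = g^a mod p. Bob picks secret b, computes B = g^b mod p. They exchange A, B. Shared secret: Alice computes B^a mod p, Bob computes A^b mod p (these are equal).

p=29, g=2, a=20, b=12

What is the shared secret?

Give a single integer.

A = 2^20 mod 29  (bits of 20 = 10100)
  bit 0 = 1: r = r^2 * 2 mod 29 = 1^2 * 2 = 1*2 = 2
  bit 1 = 0: r = r^2 mod 29 = 2^2 = 4
  bit 2 = 1: r = r^2 * 2 mod 29 = 4^2 * 2 = 16*2 = 3
  bit 3 = 0: r = r^2 mod 29 = 3^2 = 9
  bit 4 = 0: r = r^2 mod 29 = 9^2 = 23
  -> A = 23
B = 2^12 mod 29  (bits of 12 = 1100)
  bit 0 = 1: r = r^2 * 2 mod 29 = 1^2 * 2 = 1*2 = 2
  bit 1 = 1: r = r^2 * 2 mod 29 = 2^2 * 2 = 4*2 = 8
  bit 2 = 0: r = r^2 mod 29 = 8^2 = 6
  bit 3 = 0: r = r^2 mod 29 = 6^2 = 7
  -> B = 7
s = B^a = 7^20 mod 29  (bits of 20 = 10100)
  bit 0 = 1: r = r^2 * 7 mod 29 = 1^2 * 7 = 1*7 = 7
  bit 1 = 0: r = r^2 mod 29 = 7^2 = 20
  bit 2 = 1: r = r^2 * 7 mod 29 = 20^2 * 7 = 23*7 = 16
  bit 3 = 0: r = r^2 mod 29 = 16^2 = 24
  bit 4 = 0: r = r^2 mod 29 = 24^2 = 25
  -> s = B^a = 25

Answer: 25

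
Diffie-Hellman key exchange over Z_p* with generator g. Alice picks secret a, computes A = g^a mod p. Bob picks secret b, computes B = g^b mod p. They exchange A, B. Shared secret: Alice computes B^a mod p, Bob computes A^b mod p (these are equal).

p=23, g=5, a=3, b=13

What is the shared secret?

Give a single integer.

A = 5^3 mod 23  (bits of 3 = 11)
  bit 0 = 1: r = r^2 * 5 mod 23 = 1^2 * 5 = 1*5 = 5
  bit 1 = 1: r = r^2 * 5 mod 23 = 5^2 * 5 = 2*5 = 10
  -> A = 10
B = 5^13 mod 23  (bits of 13 = 1101)
  bit 0 = 1: r = r^2 * 5 mod 23 = 1^2 * 5 = 1*5 = 5
  bit 1 = 1: r = r^2 * 5 mod 23 = 5^2 * 5 = 2*5 = 10
  bit 2 = 0: r = r^2 mod 23 = 10^2 = 8
  bit 3 = 1: r = r^2 * 5 mod 23 = 8^2 * 5 = 18*5 = 21
  -> B = 21
s = B^a = 21^3 mod 23  (bits of 3 = 11)
  bit 0 = 1: r = r^2 * 21 mod 23 = 1^2 * 21 = 1*21 = 21
  bit 1 = 1: r = r^2 * 21 mod 23 = 21^2 * 21 = 4*21 = 15
  -> s = B^a = 15

Answer: 15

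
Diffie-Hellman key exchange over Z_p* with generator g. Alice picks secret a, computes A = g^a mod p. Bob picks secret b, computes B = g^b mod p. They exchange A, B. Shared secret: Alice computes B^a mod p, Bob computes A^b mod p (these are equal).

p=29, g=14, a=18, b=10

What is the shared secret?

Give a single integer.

A = 14^18 mod 29  (bits of 18 = 10010)
  bit 0 = 1: r = r^2 * 14 mod 29 = 1^2 * 14 = 1*14 = 14
  bit 1 = 0: r = r^2 mod 29 = 14^2 = 22
  bit 2 = 0: r = r^2 mod 29 = 22^2 = 20
  bit 3 = 1: r = r^2 * 14 mod 29 = 20^2 * 14 = 23*14 = 3
  bit 4 = 0: r = r^2 mod 29 = 3^2 = 9
  -> A = 9
B = 14^10 mod 29  (bits of 10 = 1010)
  bit 0 = 1: r = r^2 * 14 mod 29 = 1^2 * 14 = 1*14 = 14
  bit 1 = 0: r = r^2 mod 29 = 14^2 = 22
  bit 2 = 1: r = r^2 * 14 mod 29 = 22^2 * 14 = 20*14 = 19
  bit 3 = 0: r = r^2 mod 29 = 19^2 = 13
  -> B = 13
s = B^a = 13^18 mod 29  (bits of 18 = 10010)
  bit 0 = 1: r = r^2 * 13 mod 29 = 1^2 * 13 = 1*13 = 13
  bit 1 = 0: r = r^2 mod 29 = 13^2 = 24
  bit 2 = 0: r = r^2 mod 29 = 24^2 = 25
  bit 3 = 1: r = r^2 * 13 mod 29 = 25^2 * 13 = 16*13 = 5
  bit 4 = 0: r = r^2 mod 29 = 5^2 = 25
  -> s = B^a = 25

Answer: 25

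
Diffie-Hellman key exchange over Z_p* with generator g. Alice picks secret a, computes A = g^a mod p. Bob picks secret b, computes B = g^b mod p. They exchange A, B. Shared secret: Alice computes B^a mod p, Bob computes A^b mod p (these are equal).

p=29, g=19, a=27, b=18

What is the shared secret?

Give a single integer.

A = 19^27 mod 29  (bits of 27 = 11011)
  bit 0 = 1: r = r^2 * 19 mod 29 = 1^2 * 19 = 1*19 = 19
  bit 1 = 1: r = r^2 * 19 mod 29 = 19^2 * 19 = 13*19 = 15
  bit 2 = 0: r = r^2 mod 29 = 15^2 = 22
  bit 3 = 1: r = r^2 * 19 mod 29 = 22^2 * 19 = 20*19 = 3
  bit 4 = 1: r = r^2 * 19 mod 29 = 3^2 * 19 = 9*19 = 26
  -> A = 26
B = 19^18 mod 29  (bits of 18 = 10010)
  bit 0 = 1: r = r^2 * 19 mod 29 = 1^2 * 19 = 1*19 = 19
  bit 1 = 0: r = r^2 mod 29 = 19^2 = 13
  bit 2 = 0: r = r^2 mod 29 = 13^2 = 24
  bit 3 = 1: r = r^2 * 19 mod 29 = 24^2 * 19 = 25*19 = 11
  bit 4 = 0: r = r^2 mod 29 = 11^2 = 5
  -> B = 5
s = B^a = 5^27 mod 29  (bits of 27 = 11011)
  bit 0 = 1: r = r^2 * 5 mod 29 = 1^2 * 5 = 1*5 = 5
  bit 1 = 1: r = r^2 * 5 mod 29 = 5^2 * 5 = 25*5 = 9
  bit 2 = 0: r = r^2 mod 29 = 9^2 = 23
  bit 3 = 1: r = r^2 * 5 mod 29 = 23^2 * 5 = 7*5 = 6
  bit 4 = 1: r = r^2 * 5 mod 29 = 6^2 * 5 = 7*5 = 6
  -> s = B^a = 6

Answer: 6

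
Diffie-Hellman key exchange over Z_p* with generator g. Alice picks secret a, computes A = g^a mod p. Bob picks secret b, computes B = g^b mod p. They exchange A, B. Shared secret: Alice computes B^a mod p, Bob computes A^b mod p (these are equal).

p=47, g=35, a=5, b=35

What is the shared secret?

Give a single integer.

Answer: 22

Derivation:
A = 35^5 mod 47  (bits of 5 = 101)
  bit 0 = 1: r = r^2 * 35 mod 47 = 1^2 * 35 = 1*35 = 35
  bit 1 = 0: r = r^2 mod 47 = 35^2 = 3
  bit 2 = 1: r = r^2 * 35 mod 47 = 3^2 * 35 = 9*35 = 33
  -> A = 33
B = 35^35 mod 47  (bits of 35 = 100011)
  bit 0 = 1: r = r^2 * 35 mod 47 = 1^2 * 35 = 1*35 = 35
  bit 1 = 0: r = r^2 mod 47 = 35^2 = 3
  bit 2 = 0: r = r^2 mod 47 = 3^2 = 9
  bit 3 = 0: r = r^2 mod 47 = 9^2 = 34
  bit 4 = 1: r = r^2 * 35 mod 47 = 34^2 * 35 = 28*35 = 40
  bit 5 = 1: r = r^2 * 35 mod 47 = 40^2 * 35 = 2*35 = 23
  -> B = 23
s = B^a = 23^5 mod 47  (bits of 5 = 101)
  bit 0 = 1: r = r^2 * 23 mod 47 = 1^2 * 23 = 1*23 = 23
  bit 1 = 0: r = r^2 mod 47 = 23^2 = 12
  bit 2 = 1: r = r^2 * 23 mod 47 = 12^2 * 23 = 3*23 = 22
  -> s = B^a = 22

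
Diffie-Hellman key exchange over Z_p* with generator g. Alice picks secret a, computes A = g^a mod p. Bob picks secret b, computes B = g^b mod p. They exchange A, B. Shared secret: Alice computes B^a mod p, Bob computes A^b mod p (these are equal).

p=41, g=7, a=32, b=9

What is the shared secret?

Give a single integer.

Answer: 37

Derivation:
A = 7^32 mod 41  (bits of 32 = 100000)
  bit 0 = 1: r = r^2 * 7 mod 41 = 1^2 * 7 = 1*7 = 7
  bit 1 = 0: r = r^2 mod 41 = 7^2 = 8
  bit 2 = 0: r = r^2 mod 41 = 8^2 = 23
  bit 3 = 0: r = r^2 mod 41 = 23^2 = 37
  bit 4 = 0: r = r^2 mod 41 = 37^2 = 16
  bit 5 = 0: r = r^2 mod 41 = 16^2 = 10
  -> A = 10
B = 7^9 mod 41  (bits of 9 = 1001)
  bit 0 = 1: r = r^2 * 7 mod 41 = 1^2 * 7 = 1*7 = 7
  bit 1 = 0: r = r^2 mod 41 = 7^2 = 8
  bit 2 = 0: r = r^2 mod 41 = 8^2 = 23
  bit 3 = 1: r = r^2 * 7 mod 41 = 23^2 * 7 = 37*7 = 13
  -> B = 13
s = B^a = 13^32 mod 41  (bits of 32 = 100000)
  bit 0 = 1: r = r^2 * 13 mod 41 = 1^2 * 13 = 1*13 = 13
  bit 1 = 0: r = r^2 mod 41 = 13^2 = 5
  bit 2 = 0: r = r^2 mod 41 = 5^2 = 25
  bit 3 = 0: r = r^2 mod 41 = 25^2 = 10
  bit 4 = 0: r = r^2 mod 41 = 10^2 = 18
  bit 5 = 0: r = r^2 mod 41 = 18^2 = 37
  -> s = B^a = 37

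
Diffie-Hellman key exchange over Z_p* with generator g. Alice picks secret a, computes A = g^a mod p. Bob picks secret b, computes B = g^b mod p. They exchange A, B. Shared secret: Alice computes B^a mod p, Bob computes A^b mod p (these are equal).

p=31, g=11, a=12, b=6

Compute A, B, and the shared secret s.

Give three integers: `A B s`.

Answer: 16 4 16

Derivation:
A = 11^12 mod 31  (bits of 12 = 1100)
  bit 0 = 1: r = r^2 * 11 mod 31 = 1^2 * 11 = 1*11 = 11
  bit 1 = 1: r = r^2 * 11 mod 31 = 11^2 * 11 = 28*11 = 29
  bit 2 = 0: r = r^2 mod 31 = 29^2 = 4
  bit 3 = 0: r = r^2 mod 31 = 4^2 = 16
  -> A = 16
B = 11^6 mod 31  (bits of 6 = 110)
  bit 0 = 1: r = r^2 * 11 mod 31 = 1^2 * 11 = 1*11 = 11
  bit 1 = 1: r = r^2 * 11 mod 31 = 11^2 * 11 = 28*11 = 29
  bit 2 = 0: r = r^2 mod 31 = 29^2 = 4
  -> B = 4
s = B^a = 4^12 mod 31  (bits of 12 = 1100)
  bit 0 = 1: r = r^2 * 4 mod 31 = 1^2 * 4 = 1*4 = 4
  bit 1 = 1: r = r^2 * 4 mod 31 = 4^2 * 4 = 16*4 = 2
  bit 2 = 0: r = r^2 mod 31 = 2^2 = 4
  bit 3 = 0: r = r^2 mod 31 = 4^2 = 16
  -> s = B^a = 16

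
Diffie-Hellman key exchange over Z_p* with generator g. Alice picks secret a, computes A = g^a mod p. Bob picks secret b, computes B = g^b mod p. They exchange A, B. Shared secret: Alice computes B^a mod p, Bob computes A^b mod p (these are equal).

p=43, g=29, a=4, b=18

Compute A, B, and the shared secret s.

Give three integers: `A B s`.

A = 29^4 mod 43  (bits of 4 = 100)
  bit 0 = 1: r = r^2 * 29 mod 43 = 1^2 * 29 = 1*29 = 29
  bit 1 = 0: r = r^2 mod 43 = 29^2 = 24
  bit 2 = 0: r = r^2 mod 43 = 24^2 = 17
  -> A = 17
B = 29^18 mod 43  (bits of 18 = 10010)
  bit 0 = 1: r = r^2 * 29 mod 43 = 1^2 * 29 = 1*29 = 29
  bit 1 = 0: r = r^2 mod 43 = 29^2 = 24
  bit 2 = 0: r = r^2 mod 43 = 24^2 = 17
  bit 3 = 1: r = r^2 * 29 mod 43 = 17^2 * 29 = 31*29 = 39
  bit 4 = 0: r = r^2 mod 43 = 39^2 = 16
  -> B = 16
s = B^a = 16^4 mod 43  (bits of 4 = 100)
  bit 0 = 1: r = r^2 * 16 mod 43 = 1^2 * 16 = 1*16 = 16
  bit 1 = 0: r = r^2 mod 43 = 16^2 = 41
  bit 2 = 0: r = r^2 mod 43 = 41^2 = 4
  -> s = B^a = 4

Answer: 17 16 4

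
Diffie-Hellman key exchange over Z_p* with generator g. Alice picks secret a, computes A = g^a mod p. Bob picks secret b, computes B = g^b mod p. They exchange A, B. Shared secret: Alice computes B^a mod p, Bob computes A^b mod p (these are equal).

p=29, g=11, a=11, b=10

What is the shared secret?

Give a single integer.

Answer: 6

Derivation:
A = 11^11 mod 29  (bits of 11 = 1011)
  bit 0 = 1: r = r^2 * 11 mod 29 = 1^2 * 11 = 1*11 = 11
  bit 1 = 0: r = r^2 mod 29 = 11^2 = 5
  bit 2 = 1: r = r^2 * 11 mod 29 = 5^2 * 11 = 25*11 = 14
  bit 3 = 1: r = r^2 * 11 mod 29 = 14^2 * 11 = 22*11 = 10
  -> A = 10
B = 11^10 mod 29  (bits of 10 = 1010)
  bit 0 = 1: r = r^2 * 11 mod 29 = 1^2 * 11 = 1*11 = 11
  bit 1 = 0: r = r^2 mod 29 = 11^2 = 5
  bit 2 = 1: r = r^2 * 11 mod 29 = 5^2 * 11 = 25*11 = 14
  bit 3 = 0: r = r^2 mod 29 = 14^2 = 22
  -> B = 22
s = B^a = 22^11 mod 29  (bits of 11 = 1011)
  bit 0 = 1: r = r^2 * 22 mod 29 = 1^2 * 22 = 1*22 = 22
  bit 1 = 0: r = r^2 mod 29 = 22^2 = 20
  bit 2 = 1: r = r^2 * 22 mod 29 = 20^2 * 22 = 23*22 = 13
  bit 3 = 1: r = r^2 * 22 mod 29 = 13^2 * 22 = 24*22 = 6
  -> s = B^a = 6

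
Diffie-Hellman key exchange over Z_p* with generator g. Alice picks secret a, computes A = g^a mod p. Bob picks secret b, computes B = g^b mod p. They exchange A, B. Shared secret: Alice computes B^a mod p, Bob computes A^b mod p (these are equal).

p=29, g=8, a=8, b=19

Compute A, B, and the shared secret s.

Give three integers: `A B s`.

A = 8^8 mod 29  (bits of 8 = 1000)
  bit 0 = 1: r = r^2 * 8 mod 29 = 1^2 * 8 = 1*8 = 8
  bit 1 = 0: r = r^2 mod 29 = 8^2 = 6
  bit 2 = 0: r = r^2 mod 29 = 6^2 = 7
  bit 3 = 0: r = r^2 mod 29 = 7^2 = 20
  -> A = 20
B = 8^19 mod 29  (bits of 19 = 10011)
  bit 0 = 1: r = r^2 * 8 mod 29 = 1^2 * 8 = 1*8 = 8
  bit 1 = 0: r = r^2 mod 29 = 8^2 = 6
  bit 2 = 0: r = r^2 mod 29 = 6^2 = 7
  bit 3 = 1: r = r^2 * 8 mod 29 = 7^2 * 8 = 20*8 = 15
  bit 4 = 1: r = r^2 * 8 mod 29 = 15^2 * 8 = 22*8 = 2
  -> B = 2
s = B^a = 2^8 mod 29  (bits of 8 = 1000)
  bit 0 = 1: r = r^2 * 2 mod 29 = 1^2 * 2 = 1*2 = 2
  bit 1 = 0: r = r^2 mod 29 = 2^2 = 4
  bit 2 = 0: r = r^2 mod 29 = 4^2 = 16
  bit 3 = 0: r = r^2 mod 29 = 16^2 = 24
  -> s = B^a = 24

Answer: 20 2 24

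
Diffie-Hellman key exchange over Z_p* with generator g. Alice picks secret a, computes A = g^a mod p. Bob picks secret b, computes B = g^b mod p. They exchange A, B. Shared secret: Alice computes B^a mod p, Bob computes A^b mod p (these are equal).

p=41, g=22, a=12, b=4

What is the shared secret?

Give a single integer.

A = 22^12 mod 41  (bits of 12 = 1100)
  bit 0 = 1: r = r^2 * 22 mod 41 = 1^2 * 22 = 1*22 = 22
  bit 1 = 1: r = r^2 * 22 mod 41 = 22^2 * 22 = 33*22 = 29
  bit 2 = 0: r = r^2 mod 41 = 29^2 = 21
  bit 3 = 0: r = r^2 mod 41 = 21^2 = 31
  -> A = 31
B = 22^4 mod 41  (bits of 4 = 100)
  bit 0 = 1: r = r^2 * 22 mod 41 = 1^2 * 22 = 1*22 = 22
  bit 1 = 0: r = r^2 mod 41 = 22^2 = 33
  bit 2 = 0: r = r^2 mod 41 = 33^2 = 23
  -> B = 23
s = B^a = 23^12 mod 41  (bits of 12 = 1100)
  bit 0 = 1: r = r^2 * 23 mod 41 = 1^2 * 23 = 1*23 = 23
  bit 1 = 1: r = r^2 * 23 mod 41 = 23^2 * 23 = 37*23 = 31
  bit 2 = 0: r = r^2 mod 41 = 31^2 = 18
  bit 3 = 0: r = r^2 mod 41 = 18^2 = 37
  -> s = B^a = 37

Answer: 37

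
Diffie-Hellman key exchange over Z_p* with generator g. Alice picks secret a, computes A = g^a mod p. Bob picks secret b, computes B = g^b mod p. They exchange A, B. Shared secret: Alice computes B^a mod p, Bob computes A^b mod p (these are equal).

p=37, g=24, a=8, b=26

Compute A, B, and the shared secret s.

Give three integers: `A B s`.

A = 24^8 mod 37  (bits of 8 = 1000)
  bit 0 = 1: r = r^2 * 24 mod 37 = 1^2 * 24 = 1*24 = 24
  bit 1 = 0: r = r^2 mod 37 = 24^2 = 21
  bit 2 = 0: r = r^2 mod 37 = 21^2 = 34
  bit 3 = 0: r = r^2 mod 37 = 34^2 = 9
  -> A = 9
B = 24^26 mod 37  (bits of 26 = 11010)
  bit 0 = 1: r = r^2 * 24 mod 37 = 1^2 * 24 = 1*24 = 24
  bit 1 = 1: r = r^2 * 24 mod 37 = 24^2 * 24 = 21*24 = 23
  bit 2 = 0: r = r^2 mod 37 = 23^2 = 11
  bit 3 = 1: r = r^2 * 24 mod 37 = 11^2 * 24 = 10*24 = 18
  bit 4 = 0: r = r^2 mod 37 = 18^2 = 28
  -> B = 28
s = B^a = 28^8 mod 37  (bits of 8 = 1000)
  bit 0 = 1: r = r^2 * 28 mod 37 = 1^2 * 28 = 1*28 = 28
  bit 1 = 0: r = r^2 mod 37 = 28^2 = 7
  bit 2 = 0: r = r^2 mod 37 = 7^2 = 12
  bit 3 = 0: r = r^2 mod 37 = 12^2 = 33
  -> s = B^a = 33

Answer: 9 28 33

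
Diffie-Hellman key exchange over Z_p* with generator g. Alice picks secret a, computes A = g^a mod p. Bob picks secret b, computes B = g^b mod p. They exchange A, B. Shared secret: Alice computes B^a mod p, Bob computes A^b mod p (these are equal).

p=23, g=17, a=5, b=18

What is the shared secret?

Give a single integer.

A = 17^5 mod 23  (bits of 5 = 101)
  bit 0 = 1: r = r^2 * 17 mod 23 = 1^2 * 17 = 1*17 = 17
  bit 1 = 0: r = r^2 mod 23 = 17^2 = 13
  bit 2 = 1: r = r^2 * 17 mod 23 = 13^2 * 17 = 8*17 = 21
  -> A = 21
B = 17^18 mod 23  (bits of 18 = 10010)
  bit 0 = 1: r = r^2 * 17 mod 23 = 1^2 * 17 = 1*17 = 17
  bit 1 = 0: r = r^2 mod 23 = 17^2 = 13
  bit 2 = 0: r = r^2 mod 23 = 13^2 = 8
  bit 3 = 1: r = r^2 * 17 mod 23 = 8^2 * 17 = 18*17 = 7
  bit 4 = 0: r = r^2 mod 23 = 7^2 = 3
  -> B = 3
s = B^a = 3^5 mod 23  (bits of 5 = 101)
  bit 0 = 1: r = r^2 * 3 mod 23 = 1^2 * 3 = 1*3 = 3
  bit 1 = 0: r = r^2 mod 23 = 3^2 = 9
  bit 2 = 1: r = r^2 * 3 mod 23 = 9^2 * 3 = 12*3 = 13
  -> s = B^a = 13

Answer: 13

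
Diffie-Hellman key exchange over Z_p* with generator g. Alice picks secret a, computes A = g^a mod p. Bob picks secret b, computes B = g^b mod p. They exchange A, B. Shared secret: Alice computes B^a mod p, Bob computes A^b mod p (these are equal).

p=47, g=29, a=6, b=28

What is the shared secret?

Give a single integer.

Answer: 6

Derivation:
A = 29^6 mod 47  (bits of 6 = 110)
  bit 0 = 1: r = r^2 * 29 mod 47 = 1^2 * 29 = 1*29 = 29
  bit 1 = 1: r = r^2 * 29 mod 47 = 29^2 * 29 = 42*29 = 43
  bit 2 = 0: r = r^2 mod 47 = 43^2 = 16
  -> A = 16
B = 29^28 mod 47  (bits of 28 = 11100)
  bit 0 = 1: r = r^2 * 29 mod 47 = 1^2 * 29 = 1*29 = 29
  bit 1 = 1: r = r^2 * 29 mod 47 = 29^2 * 29 = 42*29 = 43
  bit 2 = 1: r = r^2 * 29 mod 47 = 43^2 * 29 = 16*29 = 41
  bit 3 = 0: r = r^2 mod 47 = 41^2 = 36
  bit 4 = 0: r = r^2 mod 47 = 36^2 = 27
  -> B = 27
s = B^a = 27^6 mod 47  (bits of 6 = 110)
  bit 0 = 1: r = r^2 * 27 mod 47 = 1^2 * 27 = 1*27 = 27
  bit 1 = 1: r = r^2 * 27 mod 47 = 27^2 * 27 = 24*27 = 37
  bit 2 = 0: r = r^2 mod 47 = 37^2 = 6
  -> s = B^a = 6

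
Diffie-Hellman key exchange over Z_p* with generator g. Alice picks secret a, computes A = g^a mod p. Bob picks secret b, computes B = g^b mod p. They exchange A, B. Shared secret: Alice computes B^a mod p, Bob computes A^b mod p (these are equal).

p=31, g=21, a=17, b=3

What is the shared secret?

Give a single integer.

Answer: 29

Derivation:
A = 21^17 mod 31  (bits of 17 = 10001)
  bit 0 = 1: r = r^2 * 21 mod 31 = 1^2 * 21 = 1*21 = 21
  bit 1 = 0: r = r^2 mod 31 = 21^2 = 7
  bit 2 = 0: r = r^2 mod 31 = 7^2 = 18
  bit 3 = 0: r = r^2 mod 31 = 18^2 = 14
  bit 4 = 1: r = r^2 * 21 mod 31 = 14^2 * 21 = 10*21 = 24
  -> A = 24
B = 21^3 mod 31  (bits of 3 = 11)
  bit 0 = 1: r = r^2 * 21 mod 31 = 1^2 * 21 = 1*21 = 21
  bit 1 = 1: r = r^2 * 21 mod 31 = 21^2 * 21 = 7*21 = 23
  -> B = 23
s = B^a = 23^17 mod 31  (bits of 17 = 10001)
  bit 0 = 1: r = r^2 * 23 mod 31 = 1^2 * 23 = 1*23 = 23
  bit 1 = 0: r = r^2 mod 31 = 23^2 = 2
  bit 2 = 0: r = r^2 mod 31 = 2^2 = 4
  bit 3 = 0: r = r^2 mod 31 = 4^2 = 16
  bit 4 = 1: r = r^2 * 23 mod 31 = 16^2 * 23 = 8*23 = 29
  -> s = B^a = 29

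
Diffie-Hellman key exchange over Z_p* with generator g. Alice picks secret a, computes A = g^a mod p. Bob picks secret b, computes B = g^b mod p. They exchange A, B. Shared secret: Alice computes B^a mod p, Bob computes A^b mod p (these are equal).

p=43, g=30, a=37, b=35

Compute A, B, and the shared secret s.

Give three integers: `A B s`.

Answer: 18 37 37

Derivation:
A = 30^37 mod 43  (bits of 37 = 100101)
  bit 0 = 1: r = r^2 * 30 mod 43 = 1^2 * 30 = 1*30 = 30
  bit 1 = 0: r = r^2 mod 43 = 30^2 = 40
  bit 2 = 0: r = r^2 mod 43 = 40^2 = 9
  bit 3 = 1: r = r^2 * 30 mod 43 = 9^2 * 30 = 38*30 = 22
  bit 4 = 0: r = r^2 mod 43 = 22^2 = 11
  bit 5 = 1: r = r^2 * 30 mod 43 = 11^2 * 30 = 35*30 = 18
  -> A = 18
B = 30^35 mod 43  (bits of 35 = 100011)
  bit 0 = 1: r = r^2 * 30 mod 43 = 1^2 * 30 = 1*30 = 30
  bit 1 = 0: r = r^2 mod 43 = 30^2 = 40
  bit 2 = 0: r = r^2 mod 43 = 40^2 = 9
  bit 3 = 0: r = r^2 mod 43 = 9^2 = 38
  bit 4 = 1: r = r^2 * 30 mod 43 = 38^2 * 30 = 25*30 = 19
  bit 5 = 1: r = r^2 * 30 mod 43 = 19^2 * 30 = 17*30 = 37
  -> B = 37
s = B^a = 37^37 mod 43  (bits of 37 = 100101)
  bit 0 = 1: r = r^2 * 37 mod 43 = 1^2 * 37 = 1*37 = 37
  bit 1 = 0: r = r^2 mod 43 = 37^2 = 36
  bit 2 = 0: r = r^2 mod 43 = 36^2 = 6
  bit 3 = 1: r = r^2 * 37 mod 43 = 6^2 * 37 = 36*37 = 42
  bit 4 = 0: r = r^2 mod 43 = 42^2 = 1
  bit 5 = 1: r = r^2 * 37 mod 43 = 1^2 * 37 = 1*37 = 37
  -> s = B^a = 37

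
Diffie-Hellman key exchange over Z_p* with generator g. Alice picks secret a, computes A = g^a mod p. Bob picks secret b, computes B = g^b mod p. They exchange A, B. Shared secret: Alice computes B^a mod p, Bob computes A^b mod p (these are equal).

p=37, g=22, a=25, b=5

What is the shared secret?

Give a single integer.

Answer: 5

Derivation:
A = 22^25 mod 37  (bits of 25 = 11001)
  bit 0 = 1: r = r^2 * 22 mod 37 = 1^2 * 22 = 1*22 = 22
  bit 1 = 1: r = r^2 * 22 mod 37 = 22^2 * 22 = 3*22 = 29
  bit 2 = 0: r = r^2 mod 37 = 29^2 = 27
  bit 3 = 0: r = r^2 mod 37 = 27^2 = 26
  bit 4 = 1: r = r^2 * 22 mod 37 = 26^2 * 22 = 10*22 = 35
  -> A = 35
B = 22^5 mod 37  (bits of 5 = 101)
  bit 0 = 1: r = r^2 * 22 mod 37 = 1^2 * 22 = 1*22 = 22
  bit 1 = 0: r = r^2 mod 37 = 22^2 = 3
  bit 2 = 1: r = r^2 * 22 mod 37 = 3^2 * 22 = 9*22 = 13
  -> B = 13
s = B^a = 13^25 mod 37  (bits of 25 = 11001)
  bit 0 = 1: r = r^2 * 13 mod 37 = 1^2 * 13 = 1*13 = 13
  bit 1 = 1: r = r^2 * 13 mod 37 = 13^2 * 13 = 21*13 = 14
  bit 2 = 0: r = r^2 mod 37 = 14^2 = 11
  bit 3 = 0: r = r^2 mod 37 = 11^2 = 10
  bit 4 = 1: r = r^2 * 13 mod 37 = 10^2 * 13 = 26*13 = 5
  -> s = B^a = 5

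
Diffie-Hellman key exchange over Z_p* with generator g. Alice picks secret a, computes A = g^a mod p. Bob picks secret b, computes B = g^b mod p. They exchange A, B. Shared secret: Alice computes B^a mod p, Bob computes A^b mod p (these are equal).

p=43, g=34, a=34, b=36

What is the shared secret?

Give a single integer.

Answer: 4

Derivation:
A = 34^34 mod 43  (bits of 34 = 100010)
  bit 0 = 1: r = r^2 * 34 mod 43 = 1^2 * 34 = 1*34 = 34
  bit 1 = 0: r = r^2 mod 43 = 34^2 = 38
  bit 2 = 0: r = r^2 mod 43 = 38^2 = 25
  bit 3 = 0: r = r^2 mod 43 = 25^2 = 23
  bit 4 = 1: r = r^2 * 34 mod 43 = 23^2 * 34 = 13*34 = 12
  bit 5 = 0: r = r^2 mod 43 = 12^2 = 15
  -> A = 15
B = 34^36 mod 43  (bits of 36 = 100100)
  bit 0 = 1: r = r^2 * 34 mod 43 = 1^2 * 34 = 1*34 = 34
  bit 1 = 0: r = r^2 mod 43 = 34^2 = 38
  bit 2 = 0: r = r^2 mod 43 = 38^2 = 25
  bit 3 = 1: r = r^2 * 34 mod 43 = 25^2 * 34 = 23*34 = 8
  bit 4 = 0: r = r^2 mod 43 = 8^2 = 21
  bit 5 = 0: r = r^2 mod 43 = 21^2 = 11
  -> B = 11
s = B^a = 11^34 mod 43  (bits of 34 = 100010)
  bit 0 = 1: r = r^2 * 11 mod 43 = 1^2 * 11 = 1*11 = 11
  bit 1 = 0: r = r^2 mod 43 = 11^2 = 35
  bit 2 = 0: r = r^2 mod 43 = 35^2 = 21
  bit 3 = 0: r = r^2 mod 43 = 21^2 = 11
  bit 4 = 1: r = r^2 * 11 mod 43 = 11^2 * 11 = 35*11 = 41
  bit 5 = 0: r = r^2 mod 43 = 41^2 = 4
  -> s = B^a = 4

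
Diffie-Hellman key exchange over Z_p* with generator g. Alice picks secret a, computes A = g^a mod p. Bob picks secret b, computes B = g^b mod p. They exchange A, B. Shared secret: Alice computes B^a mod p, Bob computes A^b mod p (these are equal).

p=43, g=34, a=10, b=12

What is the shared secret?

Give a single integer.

A = 34^10 mod 43  (bits of 10 = 1010)
  bit 0 = 1: r = r^2 * 34 mod 43 = 1^2 * 34 = 1*34 = 34
  bit 1 = 0: r = r^2 mod 43 = 34^2 = 38
  bit 2 = 1: r = r^2 * 34 mod 43 = 38^2 * 34 = 25*34 = 33
  bit 3 = 0: r = r^2 mod 43 = 33^2 = 14
  -> A = 14
B = 34^12 mod 43  (bits of 12 = 1100)
  bit 0 = 1: r = r^2 * 34 mod 43 = 1^2 * 34 = 1*34 = 34
  bit 1 = 1: r = r^2 * 34 mod 43 = 34^2 * 34 = 38*34 = 2
  bit 2 = 0: r = r^2 mod 43 = 2^2 = 4
  bit 3 = 0: r = r^2 mod 43 = 4^2 = 16
  -> B = 16
s = B^a = 16^10 mod 43  (bits of 10 = 1010)
  bit 0 = 1: r = r^2 * 16 mod 43 = 1^2 * 16 = 1*16 = 16
  bit 1 = 0: r = r^2 mod 43 = 16^2 = 41
  bit 2 = 1: r = r^2 * 16 mod 43 = 41^2 * 16 = 4*16 = 21
  bit 3 = 0: r = r^2 mod 43 = 21^2 = 11
  -> s = B^a = 11

Answer: 11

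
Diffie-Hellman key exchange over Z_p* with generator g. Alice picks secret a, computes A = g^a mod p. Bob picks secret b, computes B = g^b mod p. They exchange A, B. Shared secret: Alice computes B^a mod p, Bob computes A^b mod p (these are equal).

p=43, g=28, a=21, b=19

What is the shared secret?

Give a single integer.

Answer: 42

Derivation:
A = 28^21 mod 43  (bits of 21 = 10101)
  bit 0 = 1: r = r^2 * 28 mod 43 = 1^2 * 28 = 1*28 = 28
  bit 1 = 0: r = r^2 mod 43 = 28^2 = 10
  bit 2 = 1: r = r^2 * 28 mod 43 = 10^2 * 28 = 14*28 = 5
  bit 3 = 0: r = r^2 mod 43 = 5^2 = 25
  bit 4 = 1: r = r^2 * 28 mod 43 = 25^2 * 28 = 23*28 = 42
  -> A = 42
B = 28^19 mod 43  (bits of 19 = 10011)
  bit 0 = 1: r = r^2 * 28 mod 43 = 1^2 * 28 = 1*28 = 28
  bit 1 = 0: r = r^2 mod 43 = 28^2 = 10
  bit 2 = 0: r = r^2 mod 43 = 10^2 = 14
  bit 3 = 1: r = r^2 * 28 mod 43 = 14^2 * 28 = 24*28 = 27
  bit 4 = 1: r = r^2 * 28 mod 43 = 27^2 * 28 = 41*28 = 30
  -> B = 30
s = B^a = 30^21 mod 43  (bits of 21 = 10101)
  bit 0 = 1: r = r^2 * 30 mod 43 = 1^2 * 30 = 1*30 = 30
  bit 1 = 0: r = r^2 mod 43 = 30^2 = 40
  bit 2 = 1: r = r^2 * 30 mod 43 = 40^2 * 30 = 9*30 = 12
  bit 3 = 0: r = r^2 mod 43 = 12^2 = 15
  bit 4 = 1: r = r^2 * 30 mod 43 = 15^2 * 30 = 10*30 = 42
  -> s = B^a = 42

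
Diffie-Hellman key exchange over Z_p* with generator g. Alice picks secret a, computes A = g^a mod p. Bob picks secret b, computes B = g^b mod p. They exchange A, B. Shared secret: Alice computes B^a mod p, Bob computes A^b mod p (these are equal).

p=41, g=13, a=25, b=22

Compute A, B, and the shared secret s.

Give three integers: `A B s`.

Answer: 3 36 32

Derivation:
A = 13^25 mod 41  (bits of 25 = 11001)
  bit 0 = 1: r = r^2 * 13 mod 41 = 1^2 * 13 = 1*13 = 13
  bit 1 = 1: r = r^2 * 13 mod 41 = 13^2 * 13 = 5*13 = 24
  bit 2 = 0: r = r^2 mod 41 = 24^2 = 2
  bit 3 = 0: r = r^2 mod 41 = 2^2 = 4
  bit 4 = 1: r = r^2 * 13 mod 41 = 4^2 * 13 = 16*13 = 3
  -> A = 3
B = 13^22 mod 41  (bits of 22 = 10110)
  bit 0 = 1: r = r^2 * 13 mod 41 = 1^2 * 13 = 1*13 = 13
  bit 1 = 0: r = r^2 mod 41 = 13^2 = 5
  bit 2 = 1: r = r^2 * 13 mod 41 = 5^2 * 13 = 25*13 = 38
  bit 3 = 1: r = r^2 * 13 mod 41 = 38^2 * 13 = 9*13 = 35
  bit 4 = 0: r = r^2 mod 41 = 35^2 = 36
  -> B = 36
s = B^a = 36^25 mod 41  (bits of 25 = 11001)
  bit 0 = 1: r = r^2 * 36 mod 41 = 1^2 * 36 = 1*36 = 36
  bit 1 = 1: r = r^2 * 36 mod 41 = 36^2 * 36 = 25*36 = 39
  bit 2 = 0: r = r^2 mod 41 = 39^2 = 4
  bit 3 = 0: r = r^2 mod 41 = 4^2 = 16
  bit 4 = 1: r = r^2 * 36 mod 41 = 16^2 * 36 = 10*36 = 32
  -> s = B^a = 32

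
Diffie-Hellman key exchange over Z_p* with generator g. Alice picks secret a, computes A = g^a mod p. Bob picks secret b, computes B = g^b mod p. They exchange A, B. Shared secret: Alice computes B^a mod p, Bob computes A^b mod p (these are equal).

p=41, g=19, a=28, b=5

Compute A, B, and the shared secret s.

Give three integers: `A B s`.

Answer: 4 27 40

Derivation:
A = 19^28 mod 41  (bits of 28 = 11100)
  bit 0 = 1: r = r^2 * 19 mod 41 = 1^2 * 19 = 1*19 = 19
  bit 1 = 1: r = r^2 * 19 mod 41 = 19^2 * 19 = 33*19 = 12
  bit 2 = 1: r = r^2 * 19 mod 41 = 12^2 * 19 = 21*19 = 30
  bit 3 = 0: r = r^2 mod 41 = 30^2 = 39
  bit 4 = 0: r = r^2 mod 41 = 39^2 = 4
  -> A = 4
B = 19^5 mod 41  (bits of 5 = 101)
  bit 0 = 1: r = r^2 * 19 mod 41 = 1^2 * 19 = 1*19 = 19
  bit 1 = 0: r = r^2 mod 41 = 19^2 = 33
  bit 2 = 1: r = r^2 * 19 mod 41 = 33^2 * 19 = 23*19 = 27
  -> B = 27
s = B^a = 27^28 mod 41  (bits of 28 = 11100)
  bit 0 = 1: r = r^2 * 27 mod 41 = 1^2 * 27 = 1*27 = 27
  bit 1 = 1: r = r^2 * 27 mod 41 = 27^2 * 27 = 32*27 = 3
  bit 2 = 1: r = r^2 * 27 mod 41 = 3^2 * 27 = 9*27 = 38
  bit 3 = 0: r = r^2 mod 41 = 38^2 = 9
  bit 4 = 0: r = r^2 mod 41 = 9^2 = 40
  -> s = B^a = 40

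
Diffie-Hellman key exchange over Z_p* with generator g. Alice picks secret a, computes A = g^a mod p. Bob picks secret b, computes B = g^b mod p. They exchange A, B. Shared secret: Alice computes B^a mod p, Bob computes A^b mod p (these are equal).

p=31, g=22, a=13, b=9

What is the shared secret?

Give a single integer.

Answer: 29

Derivation:
A = 22^13 mod 31  (bits of 13 = 1101)
  bit 0 = 1: r = r^2 * 22 mod 31 = 1^2 * 22 = 1*22 = 22
  bit 1 = 1: r = r^2 * 22 mod 31 = 22^2 * 22 = 19*22 = 15
  bit 2 = 0: r = r^2 mod 31 = 15^2 = 8
  bit 3 = 1: r = r^2 * 22 mod 31 = 8^2 * 22 = 2*22 = 13
  -> A = 13
B = 22^9 mod 31  (bits of 9 = 1001)
  bit 0 = 1: r = r^2 * 22 mod 31 = 1^2 * 22 = 1*22 = 22
  bit 1 = 0: r = r^2 mod 31 = 22^2 = 19
  bit 2 = 0: r = r^2 mod 31 = 19^2 = 20
  bit 3 = 1: r = r^2 * 22 mod 31 = 20^2 * 22 = 28*22 = 27
  -> B = 27
s = B^a = 27^13 mod 31  (bits of 13 = 1101)
  bit 0 = 1: r = r^2 * 27 mod 31 = 1^2 * 27 = 1*27 = 27
  bit 1 = 1: r = r^2 * 27 mod 31 = 27^2 * 27 = 16*27 = 29
  bit 2 = 0: r = r^2 mod 31 = 29^2 = 4
  bit 3 = 1: r = r^2 * 27 mod 31 = 4^2 * 27 = 16*27 = 29
  -> s = B^a = 29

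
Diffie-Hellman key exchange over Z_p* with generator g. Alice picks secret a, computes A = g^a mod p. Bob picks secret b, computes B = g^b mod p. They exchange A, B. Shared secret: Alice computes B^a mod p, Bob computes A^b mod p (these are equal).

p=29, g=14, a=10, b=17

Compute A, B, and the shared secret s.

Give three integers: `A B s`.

Answer: 13 11 22

Derivation:
A = 14^10 mod 29  (bits of 10 = 1010)
  bit 0 = 1: r = r^2 * 14 mod 29 = 1^2 * 14 = 1*14 = 14
  bit 1 = 0: r = r^2 mod 29 = 14^2 = 22
  bit 2 = 1: r = r^2 * 14 mod 29 = 22^2 * 14 = 20*14 = 19
  bit 3 = 0: r = r^2 mod 29 = 19^2 = 13
  -> A = 13
B = 14^17 mod 29  (bits of 17 = 10001)
  bit 0 = 1: r = r^2 * 14 mod 29 = 1^2 * 14 = 1*14 = 14
  bit 1 = 0: r = r^2 mod 29 = 14^2 = 22
  bit 2 = 0: r = r^2 mod 29 = 22^2 = 20
  bit 3 = 0: r = r^2 mod 29 = 20^2 = 23
  bit 4 = 1: r = r^2 * 14 mod 29 = 23^2 * 14 = 7*14 = 11
  -> B = 11
s = B^a = 11^10 mod 29  (bits of 10 = 1010)
  bit 0 = 1: r = r^2 * 11 mod 29 = 1^2 * 11 = 1*11 = 11
  bit 1 = 0: r = r^2 mod 29 = 11^2 = 5
  bit 2 = 1: r = r^2 * 11 mod 29 = 5^2 * 11 = 25*11 = 14
  bit 3 = 0: r = r^2 mod 29 = 14^2 = 22
  -> s = B^a = 22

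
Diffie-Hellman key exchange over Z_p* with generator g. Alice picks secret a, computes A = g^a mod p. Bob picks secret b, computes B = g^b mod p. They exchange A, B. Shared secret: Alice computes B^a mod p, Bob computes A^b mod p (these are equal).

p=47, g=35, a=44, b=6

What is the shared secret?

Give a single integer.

A = 35^44 mod 47  (bits of 44 = 101100)
  bit 0 = 1: r = r^2 * 35 mod 47 = 1^2 * 35 = 1*35 = 35
  bit 1 = 0: r = r^2 mod 47 = 35^2 = 3
  bit 2 = 1: r = r^2 * 35 mod 47 = 3^2 * 35 = 9*35 = 33
  bit 3 = 1: r = r^2 * 35 mod 47 = 33^2 * 35 = 8*35 = 45
  bit 4 = 0: r = r^2 mod 47 = 45^2 = 4
  bit 5 = 0: r = r^2 mod 47 = 4^2 = 16
  -> A = 16
B = 35^6 mod 47  (bits of 6 = 110)
  bit 0 = 1: r = r^2 * 35 mod 47 = 1^2 * 35 = 1*35 = 35
  bit 1 = 1: r = r^2 * 35 mod 47 = 35^2 * 35 = 3*35 = 11
  bit 2 = 0: r = r^2 mod 47 = 11^2 = 27
  -> B = 27
s = B^a = 27^44 mod 47  (bits of 44 = 101100)
  bit 0 = 1: r = r^2 * 27 mod 47 = 1^2 * 27 = 1*27 = 27
  bit 1 = 0: r = r^2 mod 47 = 27^2 = 24
  bit 2 = 1: r = r^2 * 27 mod 47 = 24^2 * 27 = 12*27 = 42
  bit 3 = 1: r = r^2 * 27 mod 47 = 42^2 * 27 = 25*27 = 17
  bit 4 = 0: r = r^2 mod 47 = 17^2 = 7
  bit 5 = 0: r = r^2 mod 47 = 7^2 = 2
  -> s = B^a = 2

Answer: 2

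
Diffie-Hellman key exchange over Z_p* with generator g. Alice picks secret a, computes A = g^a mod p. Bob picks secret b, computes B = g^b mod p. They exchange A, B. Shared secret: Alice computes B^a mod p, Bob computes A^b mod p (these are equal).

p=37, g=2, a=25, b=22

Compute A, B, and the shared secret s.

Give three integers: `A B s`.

A = 2^25 mod 37  (bits of 25 = 11001)
  bit 0 = 1: r = r^2 * 2 mod 37 = 1^2 * 2 = 1*2 = 2
  bit 1 = 1: r = r^2 * 2 mod 37 = 2^2 * 2 = 4*2 = 8
  bit 2 = 0: r = r^2 mod 37 = 8^2 = 27
  bit 3 = 0: r = r^2 mod 37 = 27^2 = 26
  bit 4 = 1: r = r^2 * 2 mod 37 = 26^2 * 2 = 10*2 = 20
  -> A = 20
B = 2^22 mod 37  (bits of 22 = 10110)
  bit 0 = 1: r = r^2 * 2 mod 37 = 1^2 * 2 = 1*2 = 2
  bit 1 = 0: r = r^2 mod 37 = 2^2 = 4
  bit 2 = 1: r = r^2 * 2 mod 37 = 4^2 * 2 = 16*2 = 32
  bit 3 = 1: r = r^2 * 2 mod 37 = 32^2 * 2 = 25*2 = 13
  bit 4 = 0: r = r^2 mod 37 = 13^2 = 21
  -> B = 21
s = B^a = 21^25 mod 37  (bits of 25 = 11001)
  bit 0 = 1: r = r^2 * 21 mod 37 = 1^2 * 21 = 1*21 = 21
  bit 1 = 1: r = r^2 * 21 mod 37 = 21^2 * 21 = 34*21 = 11
  bit 2 = 0: r = r^2 mod 37 = 11^2 = 10
  bit 3 = 0: r = r^2 mod 37 = 10^2 = 26
  bit 4 = 1: r = r^2 * 21 mod 37 = 26^2 * 21 = 10*21 = 25
  -> s = B^a = 25

Answer: 20 21 25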